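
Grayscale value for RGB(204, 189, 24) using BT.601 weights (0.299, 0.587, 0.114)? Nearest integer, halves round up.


Gray = 0.299×R + 0.587×G + 0.114×B
Gray = 0.299×204 + 0.587×189 + 0.114×24
Gray = 60.996 + 110.943 + 2.736
Gray = 174.675 → round half up → 175
Gray = 175


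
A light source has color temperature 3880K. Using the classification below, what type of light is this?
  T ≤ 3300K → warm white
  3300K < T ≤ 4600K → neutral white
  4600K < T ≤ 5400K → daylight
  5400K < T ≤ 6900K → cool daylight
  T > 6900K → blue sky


Temperature: 3880K
3300K < 3880K ≤ 4600K → neutral white
Classification: neutral white


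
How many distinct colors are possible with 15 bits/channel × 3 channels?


Total bits = 15 bits/channel × 3 channels = 45 bits
Distinct colors = 2^45
= 35,184,372,088,832 colors


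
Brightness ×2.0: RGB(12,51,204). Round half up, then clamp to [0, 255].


Multiply each channel by 2.0, round half up, clamp to [0, 255]
R: 12×2.0 = 24
G: 51×2.0 = 102
B: 204×2.0 = 408 → clamp → 255
= RGB(24, 102, 255)


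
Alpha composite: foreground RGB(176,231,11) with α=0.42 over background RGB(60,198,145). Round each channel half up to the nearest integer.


C = α×F + (1-α)×B, with 1-α = 0.58
R: 0.42×176 + 0.58×60 = 73.92 + 34.80 = 108.72 → 109
G: 0.42×231 + 0.58×198 = 97.02 + 114.84 = 211.86 → 212
B: 0.42×11 + 0.58×145 = 4.62 + 84.10 = 88.72 → 89
= RGB(109, 212, 89)


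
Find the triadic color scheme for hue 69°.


Triadic: equally spaced at 120° intervals
H1 = 69°
H2 = (69 + 120) mod 360 = 189°
H3 = (69 + 240) mod 360 = 309°
Triadic = 69°, 189°, 309°


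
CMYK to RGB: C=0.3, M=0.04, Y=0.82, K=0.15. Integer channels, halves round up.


R = 255 × (1-C) × (1-K) = 255 × 0.70 × 0.85 = 151.725 → 152
G = 255 × (1-M) × (1-K) = 255 × 0.96 × 0.85 = 208.08 → 208
B = 255 × (1-Y) × (1-K) = 255 × 0.18 × 0.85 = 39.015 → 39
= RGB(152, 208, 39)


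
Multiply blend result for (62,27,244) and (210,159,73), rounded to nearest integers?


Multiply: C = A×B/255, rounded to nearest integer
R: 62×210/255 = 13020/255 ≈ 51.059 → 51
G: 27×159/255 = 4293/255 ≈ 16.835 → 17
B: 244×73/255 = 17812/255 ≈ 69.851 → 70
= RGB(51, 17, 70)


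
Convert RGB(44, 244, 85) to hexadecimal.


R = 44 → 2C (hex)
G = 244 → F4 (hex)
B = 85 → 55 (hex)
Hex = #2CF455


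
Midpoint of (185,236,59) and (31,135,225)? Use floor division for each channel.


Midpoint: each channel = ⌊(C₁+C₂)/2⌋
R: ⌊(185+31)/2⌋ = 108
G: ⌊(236+135)/2⌋ = 185
B: ⌊(59+225)/2⌋ = 142
= RGB(108, 185, 142)


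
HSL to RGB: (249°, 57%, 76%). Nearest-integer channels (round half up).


H=249°, S=0.57, L=0.76
C = (1-|2L-1|)×S = (1-|0.52|)×0.57 = 0.2736
H' = H/60 = 249/60 ≈ 4.1500; X = C×(1-|H' mod 2 - 1|) = 0.04104
m = L - C/2 = 0.76 - 0.1368 = 0.6232
Sector ⌊H'⌋ = 4 → (R',G',B') = (0.04104, 0.0, 0.2736)
RGB = ((R'+m)×255, (G'+m)×255, (B'+m)×255) = (169.3812, 158.916, 228.684)
Round half up → RGB(169, 159, 229)


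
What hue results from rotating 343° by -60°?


New hue = (H + rotation) mod 360
New hue = (343 -60) mod 360
= 283 mod 360
= 283°


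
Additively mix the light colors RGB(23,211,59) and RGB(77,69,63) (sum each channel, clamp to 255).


Additive: each channel = min(255, C₁+C₂)
R: 23+77 = 100 → 100
G: 211+69 = 280 → 255
B: 59+63 = 122 → 122
= RGB(100, 255, 122)


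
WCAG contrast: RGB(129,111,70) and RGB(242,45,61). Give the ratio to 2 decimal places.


Linearize each sRGB channel c=v/255: c/12.92 if c ≤ 0.04045 else ((c+0.055)/1.055)^2.4
L = 0.2126×R_lin + 0.7152×G_lin + 0.0722×B_lin
Color 1 (129,111,70):
  R=129: 129/255≈0.5059 > 0.04045 → ((0.5059+0.055)/1.055)^2.4 ≈ 0.21953
  G=111: 111/255≈0.4353 > 0.04045 → ((0.4353+0.055)/1.055)^2.4 ≈ 0.15896
  B=70: 70/255≈0.2745 > 0.04045 → ((0.2745+0.055)/1.055)^2.4 ≈ 0.06125
  L1 = 0.2126×0.21953 + 0.7152×0.15896 + 0.0722×0.06125 ≈ 0.16478
Color 2 (242,45,61):
  R=242: 242/255≈0.9490 > 0.04045 → ((0.9490+0.055)/1.055)^2.4 ≈ 0.88792
  G=45: 45/255≈0.1765 > 0.04045 → ((0.1765+0.055)/1.055)^2.4 ≈ 0.02624
  B=61: 61/255≈0.2392 > 0.04045 → ((0.2392+0.055)/1.055)^2.4 ≈ 0.04667
  L2 = 0.2126×0.88792 + 0.7152×0.02624 + 0.0722×0.04667 ≈ 0.21091
Lighter = 0.21091, Darker = 0.16478
Ratio = (L_lighter + 0.05) / (L_darker + 0.05)
Ratio = (0.21091 + 0.05) / (0.16478 + 0.05) = 0.26091 / 0.21478 ≈ 1.2148
Ratio ≈ 1.21:1


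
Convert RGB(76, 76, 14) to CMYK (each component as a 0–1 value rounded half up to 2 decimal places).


R'=76/255≈0.2980, G'=76/255≈0.2980, B'=14/255≈0.0549
K = 1 - max(R',G',B') = 1 - 76/255 = 179/255 = 0.70196… → 0.70
(1-R'-K)/(1-K) simplifies to (max-R)/max with max = 76:
C = (76-76)/76 = 0/76 = 0 → 0.00
M = (76-76)/76 = 0/76 = 0 → 0.00
Y = (76-14)/76 = 62/76 = 0.81578… → 0.82
= CMYK(0.00, 0.00, 0.82, 0.70)


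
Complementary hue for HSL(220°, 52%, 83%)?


Complement = opposite side of color wheel = hue + 180°
H' = (220 + 180) mod 360 = 40°
S and L unchanged.
= HSL(40°, 52%, 83%)


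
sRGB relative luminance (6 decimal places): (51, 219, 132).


Linearize each channel (sRGB transfer function): c = v/255; c_lin = c/12.92 if c ≤ 0.04045, else ((c+0.055)/1.055)^2.4
  R: 51/255 ≈ 0.200000 > 0.04045 → ((0.200000+0.055)/1.055)^2.4 ≈ 0.033105
  G: 219/255 ≈ 0.858824 > 0.04045 → ((0.858824+0.055)/1.055)^2.4 ≈ 0.708376
  B: 132/255 ≈ 0.517647 > 0.04045 → ((0.517647+0.055)/1.055)^2.4 ≈ 0.230740
R_lin = 0.033105, G_lin = 0.708376, B_lin = 0.230740
L = 0.2126×R + 0.7152×G + 0.0722×B
L = 0.2126×0.033105 + 0.7152×0.708376 + 0.0722×0.230740
L ≈ 0.530328


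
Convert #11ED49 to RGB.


11 → 17 (R)
ED → 237 (G)
49 → 73 (B)
= RGB(17, 237, 73)


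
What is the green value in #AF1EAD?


Color: #AF1EAD
R = AF = 175
G = 1E = 30
B = AD = 173
Green = 30


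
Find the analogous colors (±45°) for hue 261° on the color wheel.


Base hue: 261°
Left analog: (261 - 45) mod 360 = 216°
Right analog: (261 + 45) mod 360 = 306°
Analogous hues = 216° and 306°


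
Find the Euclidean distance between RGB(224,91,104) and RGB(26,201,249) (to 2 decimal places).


d = √[(R₁-R₂)² + (G₁-G₂)² + (B₁-B₂)²]
d = √[(224-26)² + (91-201)² + (104-249)²]
d = √[39204 + 12100 + 21025]
d = √72329
d ≈ 268.94


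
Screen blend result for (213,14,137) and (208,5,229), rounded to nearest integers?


Screen: C = 255 - (255-A)×(255-B)/255, rounded to nearest integer
R: 255 - (255-213)×(255-208)/255 = 255 - 1974/255 ≈ 255 - 7.741 = 247.259 → 247
G: 255 - (255-14)×(255-5)/255 = 255 - 60250/255 ≈ 255 - 236.275 = 18.725 → 19
B: 255 - (255-137)×(255-229)/255 = 255 - 3068/255 ≈ 255 - 12.031 = 242.969 → 243
= RGB(247, 19, 243)


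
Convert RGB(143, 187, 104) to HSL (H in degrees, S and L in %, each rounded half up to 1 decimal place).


Normalize: R'=143/255≈0.5608, G'=187/255≈0.7333, B'=104/255≈0.4078
Max=187/255, Min=104/255, Δ=Max-Min=83/255
L = (Max+Min)/2 = (187+104)/510 = 291/510 = 0.57058… → L = 57.1%
L > 0.5 → S = Δ/(2-Max-Min) = 83/(510-187-104) = 83/219 = 0.37899… → S = 37.9%
(the 1/255 factors cancel in S and H, so raw channel differences can be used)
Max is G' → H = 60 × ((B-R)/Δ + 2) = 60 × ((104-143)/83 + 2)
  -39/83 + 2 = -0.4698… + 2 = 1.5301…
  H = 60 × 1.5301… = 91.807…° → H = 91.8°
= HSL(91.8°, 37.9%, 57.1%)


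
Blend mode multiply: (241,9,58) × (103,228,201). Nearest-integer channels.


Multiply: C = A×B/255, rounded to nearest integer
R: 241×103/255 = 24823/255 ≈ 97.345 → 97
G: 9×228/255 = 2052/255 ≈ 8.047 → 8
B: 58×201/255 = 11658/255 ≈ 45.718 → 46
= RGB(97, 8, 46)


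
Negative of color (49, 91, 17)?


Invert: (255-R, 255-G, 255-B)
R: 255-49 = 206
G: 255-91 = 164
B: 255-17 = 238
= RGB(206, 164, 238)


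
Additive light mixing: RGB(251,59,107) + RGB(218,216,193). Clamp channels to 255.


Additive: each channel = min(255, C₁+C₂)
R: 251+218 = 469 → 255
G: 59+216 = 275 → 255
B: 107+193 = 300 → 255
= RGB(255, 255, 255)


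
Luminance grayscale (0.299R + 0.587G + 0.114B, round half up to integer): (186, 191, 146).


Gray = 0.299×R + 0.587×G + 0.114×B
Gray = 0.299×186 + 0.587×191 + 0.114×146
Gray = 55.614 + 112.117 + 16.644
Gray = 184.375 → round half up → 184
Gray = 184


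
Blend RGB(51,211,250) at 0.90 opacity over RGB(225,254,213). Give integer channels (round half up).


C = α×F + (1-α)×B, with 1-α = 0.10
R: 0.90×51 + 0.10×225 = 45.90 + 22.50 = 68.40 → 68
G: 0.90×211 + 0.10×254 = 189.90 + 25.40 = 215.30 → 215
B: 0.90×250 + 0.10×213 = 225.00 + 21.30 = 246.30 → 246
= RGB(68, 215, 246)


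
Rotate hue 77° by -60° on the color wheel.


New hue = (H + rotation) mod 360
New hue = (77 -60) mod 360
= 17 mod 360
= 17°


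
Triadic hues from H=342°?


Triadic: equally spaced at 120° intervals
H1 = 342°
H2 = (342 + 120) mod 360 = 102°
H3 = (342 + 240) mod 360 = 222°
Triadic = 342°, 102°, 222°


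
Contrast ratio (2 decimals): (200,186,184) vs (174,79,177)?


Linearize each sRGB channel c=v/255: c/12.92 if c ≤ 0.04045 else ((c+0.055)/1.055)^2.4
L = 0.2126×R_lin + 0.7152×G_lin + 0.0722×B_lin
Color 1 (200,186,184):
  R=200: 200/255≈0.7843 > 0.04045 → ((0.7843+0.055)/1.055)^2.4 ≈ 0.57758
  G=186: 186/255≈0.7294 > 0.04045 → ((0.7294+0.055)/1.055)^2.4 ≈ 0.49102
  B=184: 184/255≈0.7216 > 0.04045 → ((0.7216+0.055)/1.055)^2.4 ≈ 0.47932
  L1 = 0.2126×0.57758 + 0.7152×0.49102 + 0.0722×0.47932 ≈ 0.50858
Color 2 (174,79,177):
  R=174: 174/255≈0.6824 > 0.04045 → ((0.6824+0.055)/1.055)^2.4 ≈ 0.42327
  G=79: 79/255≈0.3098 > 0.04045 → ((0.3098+0.055)/1.055)^2.4 ≈ 0.07819
  B=177: 177/255≈0.6941 > 0.04045 → ((0.6941+0.055)/1.055)^2.4 ≈ 0.43966
  L2 = 0.2126×0.42327 + 0.7152×0.07819 + 0.0722×0.43966 ≈ 0.17765
Lighter = 0.50858, Darker = 0.17765
Ratio = (L_lighter + 0.05) / (L_darker + 0.05)
Ratio = (0.50858 + 0.05) / (0.17765 + 0.05) = 0.55858 / 0.22765 ≈ 2.4537
Ratio ≈ 2.45:1


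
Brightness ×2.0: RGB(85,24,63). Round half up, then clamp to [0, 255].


Multiply each channel by 2.0, round half up, clamp to [0, 255]
R: 85×2.0 = 170
G: 24×2.0 = 48
B: 63×2.0 = 126
= RGB(170, 48, 126)


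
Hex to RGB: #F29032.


F2 → 242 (R)
90 → 144 (G)
32 → 50 (B)
= RGB(242, 144, 50)


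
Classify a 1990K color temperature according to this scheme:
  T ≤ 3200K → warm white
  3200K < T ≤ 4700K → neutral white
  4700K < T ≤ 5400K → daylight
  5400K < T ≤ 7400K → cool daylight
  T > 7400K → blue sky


Temperature: 1990K
1990K ≤ 3200K → warm white
Classification: warm white


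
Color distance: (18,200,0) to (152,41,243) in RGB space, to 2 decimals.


d = √[(R₁-R₂)² + (G₁-G₂)² + (B₁-B₂)²]
d = √[(18-152)² + (200-41)² + (0-243)²]
d = √[17956 + 25281 + 59049]
d = √102286
d ≈ 319.82


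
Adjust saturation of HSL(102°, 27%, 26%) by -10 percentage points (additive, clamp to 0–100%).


Original S = 27%
Adjustment = -10 percentage points
New S = 27 + (-10) = 17
Clamp to [0, 100] → 17
= HSL(102°, 17%, 26%)


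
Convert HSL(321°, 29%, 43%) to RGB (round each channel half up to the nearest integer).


H=321°, S=0.29, L=0.43
C = (1-|2L-1|)×S = (1-|-0.14|)×0.29 = 0.2494
H' = H/60 = 321/60 ≈ 5.3500; X = C×(1-|H' mod 2 - 1|) = 0.16211
m = L - C/2 = 0.43 - 0.1247 = 0.3053
Sector ⌊H'⌋ = 5 → (R',G',B') = (0.2494, 0.0, 0.16211)
RGB = ((R'+m)×255, (G'+m)×255, (B'+m)×255) = (141.4485, 77.8515, 119.18955)
Round half up → RGB(141, 78, 119)


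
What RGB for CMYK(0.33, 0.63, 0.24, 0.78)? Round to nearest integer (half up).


R = 255 × (1-C) × (1-K) = 255 × 0.67 × 0.22 = 37.587 → 38
G = 255 × (1-M) × (1-K) = 255 × 0.37 × 0.22 = 20.757 → 21
B = 255 × (1-Y) × (1-K) = 255 × 0.76 × 0.22 = 42.636 → 43
= RGB(38, 21, 43)


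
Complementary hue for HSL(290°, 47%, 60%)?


Complement = opposite side of color wheel = hue + 180°
H' = (290 + 180) mod 360 = 110°
S and L unchanged.
= HSL(110°, 47%, 60%)


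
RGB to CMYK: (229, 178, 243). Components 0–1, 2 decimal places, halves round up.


R'=229/255≈0.8980, G'=178/255≈0.6980, B'=243/255≈0.9529
K = 1 - max(R',G',B') = 1 - 243/255 = 12/255 = 0.04705… → 0.05
(1-R'-K)/(1-K) simplifies to (max-R)/max with max = 243:
C = (243-229)/243 = 14/243 = 0.05761… → 0.06
M = (243-178)/243 = 65/243 = 0.26748… → 0.27
Y = (243-243)/243 = 0/243 = 0 → 0.00
= CMYK(0.06, 0.27, 0.00, 0.05)


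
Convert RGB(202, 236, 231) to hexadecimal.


R = 202 → CA (hex)
G = 236 → EC (hex)
B = 231 → E7 (hex)
Hex = #CAECE7


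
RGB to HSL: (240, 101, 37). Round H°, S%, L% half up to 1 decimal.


Normalize: R'=240/255≈0.9412, G'=101/255≈0.3961, B'=37/255≈0.1451
Max=240/255, Min=37/255, Δ=Max-Min=203/255
L = (Max+Min)/2 = (240+37)/510 = 277/510 = 0.54313… → L = 54.3%
L > 0.5 → S = Δ/(2-Max-Min) = 203/(510-240-37) = 203/233 = 0.87124… → S = 87.1%
(the 1/255 factors cancel in S and H, so raw channel differences can be used)
Max is R' → H = 60 × (((G-B)/Δ) mod 6) = 60 × (((101-37)/203) mod 6)
  64/203 = 0.3152…
  H = 60 × 0.3152… = 18.916…° → H = 18.9°
= HSL(18.9°, 87.1%, 54.3%)


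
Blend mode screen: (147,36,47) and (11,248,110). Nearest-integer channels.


Screen: C = 255 - (255-A)×(255-B)/255, rounded to nearest integer
R: 255 - (255-147)×(255-11)/255 = 255 - 26352/255 ≈ 255 - 103.341 = 151.659 → 152
G: 255 - (255-36)×(255-248)/255 = 255 - 1533/255 ≈ 255 - 6.012 = 248.988 → 249
B: 255 - (255-47)×(255-110)/255 = 255 - 30160/255 ≈ 255 - 118.275 = 136.725 → 137
= RGB(152, 249, 137)


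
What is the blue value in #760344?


Color: #760344
R = 76 = 118
G = 03 = 3
B = 44 = 68
Blue = 68


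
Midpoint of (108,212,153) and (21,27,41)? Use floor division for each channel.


Midpoint: each channel = ⌊(C₁+C₂)/2⌋
R: ⌊(108+21)/2⌋ = 64
G: ⌊(212+27)/2⌋ = 119
B: ⌊(153+41)/2⌋ = 97
= RGB(64, 119, 97)


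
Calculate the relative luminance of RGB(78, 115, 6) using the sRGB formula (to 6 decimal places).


Linearize each channel (sRGB transfer function): c = v/255; c_lin = c/12.92 if c ≤ 0.04045, else ((c+0.055)/1.055)^2.4
  R: 78/255 ≈ 0.305882 > 0.04045 → ((0.305882+0.055)/1.055)^2.4 ≈ 0.076185
  G: 115/255 ≈ 0.450980 > 0.04045 → ((0.450980+0.055)/1.055)^2.4 ≈ 0.171441
  B: 6/255 ≈ 0.023529 ≤ 0.04045 → 0.023529/12.92 ≈ 0.001821
R_lin = 0.076185, G_lin = 0.171441, B_lin = 0.001821
L = 0.2126×R + 0.7152×G + 0.0722×B
L = 0.2126×0.076185 + 0.7152×0.171441 + 0.0722×0.001821
L ≈ 0.138943


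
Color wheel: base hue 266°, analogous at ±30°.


Base hue: 266°
Left analog: (266 - 30) mod 360 = 236°
Right analog: (266 + 30) mod 360 = 296°
Analogous hues = 236° and 296°


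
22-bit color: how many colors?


Colors = 2^bits = 2^22
= 4,194,304 colors


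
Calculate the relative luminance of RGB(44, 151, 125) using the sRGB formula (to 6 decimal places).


Linearize each channel (sRGB transfer function): c = v/255; c_lin = c/12.92 if c ≤ 0.04045, else ((c+0.055)/1.055)^2.4
  R: 44/255 ≈ 0.172549 > 0.04045 → ((0.172549+0.055)/1.055)^2.4 ≈ 0.025187
  G: 151/255 ≈ 0.592157 > 0.04045 → ((0.592157+0.055)/1.055)^2.4 ≈ 0.309469
  B: 125/255 ≈ 0.490196 > 0.04045 → ((0.490196+0.055)/1.055)^2.4 ≈ 0.205079
R_lin = 0.025187, G_lin = 0.309469, B_lin = 0.205079
L = 0.2126×R + 0.7152×G + 0.0722×B
L = 0.2126×0.025187 + 0.7152×0.309469 + 0.0722×0.205079
L ≈ 0.241494


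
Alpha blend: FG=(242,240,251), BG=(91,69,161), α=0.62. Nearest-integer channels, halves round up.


C = α×F + (1-α)×B, with 1-α = 0.38
R: 0.62×242 + 0.38×91 = 150.04 + 34.58 = 184.62 → 185
G: 0.62×240 + 0.38×69 = 148.80 + 26.22 = 175.02 → 175
B: 0.62×251 + 0.38×161 = 155.62 + 61.18 = 216.80 → 217
= RGB(185, 175, 217)


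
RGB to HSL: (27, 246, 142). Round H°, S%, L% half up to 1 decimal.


Normalize: R'=27/255≈0.1059, G'=246/255≈0.9647, B'=142/255≈0.5569
Max=246/255, Min=27/255, Δ=Max-Min=219/255
L = (Max+Min)/2 = (246+27)/510 = 273/510 = 0.53529… → L = 53.5%
L > 0.5 → S = Δ/(2-Max-Min) = 219/(510-246-27) = 219/237 = 0.92405… → S = 92.4%
(the 1/255 factors cancel in S and H, so raw channel differences can be used)
Max is G' → H = 60 × ((B-R)/Δ + 2) = 60 × ((142-27)/219 + 2)
  115/219 + 2 = 0.5251… + 2 = 2.5251…
  H = 60 × 2.5251… = 151.506…° → H = 151.5°
= HSL(151.5°, 92.4%, 53.5%)


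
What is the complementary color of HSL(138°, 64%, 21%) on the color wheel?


Complement = opposite side of color wheel = hue + 180°
H' = (138 + 180) mod 360 = 318°
S and L unchanged.
= HSL(318°, 64%, 21%)


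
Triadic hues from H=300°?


Triadic: equally spaced at 120° intervals
H1 = 300°
H2 = (300 + 120) mod 360 = 60°
H3 = (300 + 240) mod 360 = 180°
Triadic = 300°, 60°, 180°


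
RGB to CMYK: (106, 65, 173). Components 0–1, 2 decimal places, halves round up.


R'=106/255≈0.4157, G'=65/255≈0.2549, B'=173/255≈0.6784
K = 1 - max(R',G',B') = 1 - 173/255 = 82/255 = 0.32156… → 0.32
(1-R'-K)/(1-K) simplifies to (max-R)/max with max = 173:
C = (173-106)/173 = 67/173 = 0.38728… → 0.39
M = (173-65)/173 = 108/173 = 0.62427… → 0.62
Y = (173-173)/173 = 0/173 = 0 → 0.00
= CMYK(0.39, 0.62, 0.00, 0.32)


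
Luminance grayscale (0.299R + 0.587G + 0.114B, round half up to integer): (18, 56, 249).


Gray = 0.299×R + 0.587×G + 0.114×B
Gray = 0.299×18 + 0.587×56 + 0.114×249
Gray = 5.382 + 32.872 + 28.386
Gray = 66.640 → round half up → 67
Gray = 67


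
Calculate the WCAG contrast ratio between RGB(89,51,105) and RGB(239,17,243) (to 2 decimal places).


Linearize each sRGB channel c=v/255: c/12.92 if c ≤ 0.04045 else ((c+0.055)/1.055)^2.4
L = 0.2126×R_lin + 0.7152×G_lin + 0.0722×B_lin
Color 1 (89,51,105):
  R=89: 89/255≈0.3490 > 0.04045 → ((0.3490+0.055)/1.055)^2.4 ≈ 0.09990
  G=51: 51/255≈0.2000 > 0.04045 → ((0.2000+0.055)/1.055)^2.4 ≈ 0.03310
  B=105: 105/255≈0.4118 > 0.04045 → ((0.4118+0.055)/1.055)^2.4 ≈ 0.14126
  L1 = 0.2126×0.09990 + 0.7152×0.03310 + 0.0722×0.14126 ≈ 0.05511
Color 2 (239,17,243):
  R=239: 239/255≈0.9373 > 0.04045 → ((0.9373+0.055)/1.055)^2.4 ≈ 0.86316
  G=17: 17/255≈0.0667 > 0.04045 → ((0.0667+0.055)/1.055)^2.4 ≈ 0.00561
  B=243: 243/255≈0.9529 > 0.04045 → ((0.9529+0.055)/1.055)^2.4 ≈ 0.89627
  L2 = 0.2126×0.86316 + 0.7152×0.00561 + 0.0722×0.89627 ≈ 0.25223
Lighter = 0.25223, Darker = 0.05511
Ratio = (L_lighter + 0.05) / (L_darker + 0.05)
Ratio = (0.25223 + 0.05) / (0.05511 + 0.05) = 0.30223 / 0.10511 ≈ 2.8752
Ratio ≈ 2.88:1


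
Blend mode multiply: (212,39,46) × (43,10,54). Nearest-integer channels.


Multiply: C = A×B/255, rounded to nearest integer
R: 212×43/255 = 9116/255 ≈ 35.749 → 36
G: 39×10/255 = 390/255 ≈ 1.529 → 2
B: 46×54/255 = 2484/255 ≈ 9.741 → 10
= RGB(36, 2, 10)


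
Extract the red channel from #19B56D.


Color: #19B56D
R = 19 = 25
G = B5 = 181
B = 6D = 109
Red = 25


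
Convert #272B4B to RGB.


27 → 39 (R)
2B → 43 (G)
4B → 75 (B)
= RGB(39, 43, 75)


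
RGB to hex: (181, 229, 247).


R = 181 → B5 (hex)
G = 229 → E5 (hex)
B = 247 → F7 (hex)
Hex = #B5E5F7


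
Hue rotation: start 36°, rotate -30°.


New hue = (H + rotation) mod 360
New hue = (36 -30) mod 360
= 6 mod 360
= 6°


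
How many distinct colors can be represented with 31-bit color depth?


Colors = 2^bits = 2^31
= 2,147,483,648 colors


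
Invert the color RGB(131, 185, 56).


Invert: (255-R, 255-G, 255-B)
R: 255-131 = 124
G: 255-185 = 70
B: 255-56 = 199
= RGB(124, 70, 199)


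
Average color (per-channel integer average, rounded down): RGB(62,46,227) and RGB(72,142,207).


Midpoint: each channel = ⌊(C₁+C₂)/2⌋
R: ⌊(62+72)/2⌋ = 67
G: ⌊(46+142)/2⌋ = 94
B: ⌊(227+207)/2⌋ = 217
= RGB(67, 94, 217)


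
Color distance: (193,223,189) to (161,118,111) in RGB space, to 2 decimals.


d = √[(R₁-R₂)² + (G₁-G₂)² + (B₁-B₂)²]
d = √[(193-161)² + (223-118)² + (189-111)²]
d = √[1024 + 11025 + 6084]
d = √18133
d ≈ 134.66


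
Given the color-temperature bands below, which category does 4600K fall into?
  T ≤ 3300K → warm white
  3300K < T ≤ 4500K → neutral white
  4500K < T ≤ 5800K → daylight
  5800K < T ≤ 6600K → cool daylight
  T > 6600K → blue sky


Temperature: 4600K
4500K < 4600K ≤ 5800K → daylight
Classification: daylight


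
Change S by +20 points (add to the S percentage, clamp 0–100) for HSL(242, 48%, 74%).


Original S = 48%
Adjustment = +20 percentage points
New S = 48 + (20) = 68
Clamp to [0, 100] → 68
= HSL(242°, 68%, 74%)


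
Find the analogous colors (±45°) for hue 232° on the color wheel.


Base hue: 232°
Left analog: (232 - 45) mod 360 = 187°
Right analog: (232 + 45) mod 360 = 277°
Analogous hues = 187° and 277°


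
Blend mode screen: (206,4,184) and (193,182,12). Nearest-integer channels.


Screen: C = 255 - (255-A)×(255-B)/255, rounded to nearest integer
R: 255 - (255-206)×(255-193)/255 = 255 - 3038/255 ≈ 255 - 11.914 = 243.086 → 243
G: 255 - (255-4)×(255-182)/255 = 255 - 18323/255 ≈ 255 - 71.855 = 183.145 → 183
B: 255 - (255-184)×(255-12)/255 = 255 - 17253/255 ≈ 255 - 67.659 = 187.341 → 187
= RGB(243, 183, 187)


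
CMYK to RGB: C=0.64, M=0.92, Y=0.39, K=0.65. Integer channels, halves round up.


R = 255 × (1-C) × (1-K) = 255 × 0.36 × 0.35 = 32.13 → 32
G = 255 × (1-M) × (1-K) = 255 × 0.08 × 0.35 = 7.14 → 7
B = 255 × (1-Y) × (1-K) = 255 × 0.61 × 0.35 = 54.4425 → 54
= RGB(32, 7, 54)


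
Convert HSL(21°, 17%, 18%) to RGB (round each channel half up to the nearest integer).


H=21°, S=0.17, L=0.18
C = (1-|2L-1|)×S = (1-|-0.64|)×0.17 = 0.0612
H' = H/60 = 21/60 ≈ 0.3500; X = C×(1-|H' mod 2 - 1|) = 0.02142
m = L - C/2 = 0.18 - 0.0306 = 0.1494
Sector ⌊H'⌋ = 0 → (R',G',B') = (0.0612, 0.02142, 0.0)
RGB = ((R'+m)×255, (G'+m)×255, (B'+m)×255) = (53.703, 43.5591, 38.097)
Round half up → RGB(54, 44, 38)


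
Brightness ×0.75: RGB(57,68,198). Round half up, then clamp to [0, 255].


Multiply each channel by 0.75, round half up, clamp to [0, 255]
R: 57×0.75 = 42.75 → round → 43
G: 68×0.75 = 51
B: 198×0.75 = 148.5 → round → 149
= RGB(43, 51, 149)


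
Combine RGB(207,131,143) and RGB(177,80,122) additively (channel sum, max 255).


Additive: each channel = min(255, C₁+C₂)
R: 207+177 = 384 → 255
G: 131+80 = 211 → 211
B: 143+122 = 265 → 255
= RGB(255, 211, 255)


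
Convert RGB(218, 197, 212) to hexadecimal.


R = 218 → DA (hex)
G = 197 → C5 (hex)
B = 212 → D4 (hex)
Hex = #DAC5D4


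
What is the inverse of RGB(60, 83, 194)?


Invert: (255-R, 255-G, 255-B)
R: 255-60 = 195
G: 255-83 = 172
B: 255-194 = 61
= RGB(195, 172, 61)


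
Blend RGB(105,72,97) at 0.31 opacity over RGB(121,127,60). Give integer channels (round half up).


C = α×F + (1-α)×B, with 1-α = 0.69
R: 0.31×105 + 0.69×121 = 32.55 + 83.49 = 116.04 → 116
G: 0.31×72 + 0.69×127 = 22.32 + 87.63 = 109.95 → 110
B: 0.31×97 + 0.69×60 = 30.07 + 41.40 = 71.47 → 71
= RGB(116, 110, 71)


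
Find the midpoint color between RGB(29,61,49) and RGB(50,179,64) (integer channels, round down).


Midpoint: each channel = ⌊(C₁+C₂)/2⌋
R: ⌊(29+50)/2⌋ = 39
G: ⌊(61+179)/2⌋ = 120
B: ⌊(49+64)/2⌋ = 56
= RGB(39, 120, 56)


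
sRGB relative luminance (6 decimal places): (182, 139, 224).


Linearize each channel (sRGB transfer function): c = v/255; c_lin = c/12.92 if c ≤ 0.04045, else ((c+0.055)/1.055)^2.4
  R: 182/255 ≈ 0.713725 > 0.04045 → ((0.713725+0.055)/1.055)^2.4 ≈ 0.467784
  G: 139/255 ≈ 0.545098 > 0.04045 → ((0.545098+0.055)/1.055)^2.4 ≈ 0.258183
  B: 224/255 ≈ 0.878431 > 0.04045 → ((0.878431+0.055)/1.055)^2.4 ≈ 0.745404
R_lin = 0.467784, G_lin = 0.258183, B_lin = 0.745404
L = 0.2126×R + 0.7152×G + 0.0722×B
L = 0.2126×0.467784 + 0.7152×0.258183 + 0.0722×0.745404
L ≈ 0.337921


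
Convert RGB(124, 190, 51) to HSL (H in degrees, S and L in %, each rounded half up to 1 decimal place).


Normalize: R'=124/255≈0.4863, G'=190/255≈0.7451, B'=51/255≈0.2000
Max=190/255, Min=51/255, Δ=Max-Min=139/255
L = (Max+Min)/2 = (190+51)/510 = 241/510 = 0.47254… → L = 47.3%
L ≤ 0.5 → S = Δ/(Max+Min) = 139/(190+51) = 139/241 = 0.57676… → S = 57.7%
(the 1/255 factors cancel in S and H, so raw channel differences can be used)
Max is G' → H = 60 × ((B-R)/Δ + 2) = 60 × ((51-124)/139 + 2)
  -73/139 + 2 = -0.5251… + 2 = 1.4748…
  H = 60 × 1.4748… = 88.489…° → H = 88.5°
= HSL(88.5°, 57.7%, 47.3%)


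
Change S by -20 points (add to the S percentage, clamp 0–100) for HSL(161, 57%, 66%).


Original S = 57%
Adjustment = -20 percentage points
New S = 57 + (-20) = 37
Clamp to [0, 100] → 37
= HSL(161°, 37%, 66%)


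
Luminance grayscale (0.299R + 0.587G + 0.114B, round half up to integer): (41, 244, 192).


Gray = 0.299×R + 0.587×G + 0.114×B
Gray = 0.299×41 + 0.587×244 + 0.114×192
Gray = 12.259 + 143.228 + 21.888
Gray = 177.375 → round half up → 177
Gray = 177


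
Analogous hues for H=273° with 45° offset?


Base hue: 273°
Left analog: (273 - 45) mod 360 = 228°
Right analog: (273 + 45) mod 360 = 318°
Analogous hues = 228° and 318°


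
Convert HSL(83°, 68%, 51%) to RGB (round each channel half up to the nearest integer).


H=83°, S=0.68, L=0.51
C = (1-|2L-1|)×S = (1-|0.02|)×0.68 = 0.6664
H' = H/60 = 83/60 ≈ 1.3833; X = C×(1-|H' mod 2 - 1|) ≈ 0.4109
m = L - C/2 = 0.51 - 0.3332 = 0.1768
Sector ⌊H'⌋ = 1 → (R',G',B') = (≈0.4109, 0.6664, 0.0)
RGB = ((R'+m)×255, (G'+m)×255, (B'+m)×255) = (149.8754, 215.016, 45.084)
Round half up → RGB(150, 215, 45)


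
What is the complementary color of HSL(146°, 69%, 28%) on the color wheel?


Complement = opposite side of color wheel = hue + 180°
H' = (146 + 180) mod 360 = 326°
S and L unchanged.
= HSL(326°, 69%, 28%)


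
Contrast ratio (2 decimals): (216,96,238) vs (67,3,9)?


Linearize each sRGB channel c=v/255: c/12.92 if c ≤ 0.04045 else ((c+0.055)/1.055)^2.4
L = 0.2126×R_lin + 0.7152×G_lin + 0.0722×B_lin
Color 1 (216,96,238):
  R=216: 216/255≈0.8471 > 0.04045 → ((0.8471+0.055)/1.055)^2.4 ≈ 0.68669
  G=96: 96/255≈0.3765 > 0.04045 → ((0.3765+0.055)/1.055)^2.4 ≈ 0.11697
  B=238: 238/255≈0.9333 > 0.04045 → ((0.9333+0.055)/1.055)^2.4 ≈ 0.85499
  L1 = 0.2126×0.68669 + 0.7152×0.11697 + 0.0722×0.85499 ≈ 0.29138
Color 2 (67,3,9):
  R=67: 67/255≈0.2627 > 0.04045 → ((0.2627+0.055)/1.055)^2.4 ≈ 0.05613
  G=3: 3/255≈0.0118 ≤ 0.04045 → 0.0118/12.92 ≈ 0.00091
  B=9: 9/255≈0.0353 ≤ 0.04045 → 0.0353/12.92 ≈ 0.00273
  L2 = 0.2126×0.05613 + 0.7152×0.00091 + 0.0722×0.00273 ≈ 0.01278
Lighter = 0.29138, Darker = 0.01278
Ratio = (L_lighter + 0.05) / (L_darker + 0.05)
Ratio = (0.29138 + 0.05) / (0.01278 + 0.05) = 0.34138 / 0.06278 ≈ 5.4376
Ratio ≈ 5.44:1


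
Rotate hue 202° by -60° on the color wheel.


New hue = (H + rotation) mod 360
New hue = (202 -60) mod 360
= 142 mod 360
= 142°


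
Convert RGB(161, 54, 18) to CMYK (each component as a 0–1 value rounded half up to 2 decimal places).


R'=161/255≈0.6314, G'=54/255≈0.2118, B'=18/255≈0.0706
K = 1 - max(R',G',B') = 1 - 161/255 = 94/255 = 0.36862… → 0.37
(1-R'-K)/(1-K) simplifies to (max-R)/max with max = 161:
C = (161-161)/161 = 0/161 = 0 → 0.00
M = (161-54)/161 = 107/161 = 0.66459… → 0.66
Y = (161-18)/161 = 143/161 = 0.88819… → 0.89
= CMYK(0.00, 0.66, 0.89, 0.37)


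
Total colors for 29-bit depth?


Colors = 2^bits = 2^29
= 536,870,912 colors


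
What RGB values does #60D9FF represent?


60 → 96 (R)
D9 → 217 (G)
FF → 255 (B)
= RGB(96, 217, 255)


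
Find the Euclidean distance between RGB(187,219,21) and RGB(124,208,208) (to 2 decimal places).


d = √[(R₁-R₂)² + (G₁-G₂)² + (B₁-B₂)²]
d = √[(187-124)² + (219-208)² + (21-208)²]
d = √[3969 + 121 + 34969]
d = √39059
d ≈ 197.63


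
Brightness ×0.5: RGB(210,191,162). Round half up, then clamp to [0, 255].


Multiply each channel by 0.5, round half up, clamp to [0, 255]
R: 210×0.5 = 105
G: 191×0.5 = 95.5 → round → 96
B: 162×0.5 = 81
= RGB(105, 96, 81)


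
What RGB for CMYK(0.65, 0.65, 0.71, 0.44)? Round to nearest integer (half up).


R = 255 × (1-C) × (1-K) = 255 × 0.35 × 0.56 = 49.98 → 50
G = 255 × (1-M) × (1-K) = 255 × 0.35 × 0.56 = 49.98 → 50
B = 255 × (1-Y) × (1-K) = 255 × 0.29 × 0.56 = 41.412 → 41
= RGB(50, 50, 41)


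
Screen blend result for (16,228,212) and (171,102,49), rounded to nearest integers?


Screen: C = 255 - (255-A)×(255-B)/255, rounded to nearest integer
R: 255 - (255-16)×(255-171)/255 = 255 - 20076/255 ≈ 255 - 78.729 = 176.271 → 176
G: 255 - (255-228)×(255-102)/255 = 255 - 4131/255 ≈ 255 - 16.200 = 238.800 → 239
B: 255 - (255-212)×(255-49)/255 = 255 - 8858/255 ≈ 255 - 34.737 = 220.263 → 220
= RGB(176, 239, 220)


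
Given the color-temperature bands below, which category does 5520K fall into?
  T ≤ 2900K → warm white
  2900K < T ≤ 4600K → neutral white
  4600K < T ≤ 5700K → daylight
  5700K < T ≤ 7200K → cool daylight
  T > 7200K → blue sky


Temperature: 5520K
4600K < 5520K ≤ 5700K → daylight
Classification: daylight


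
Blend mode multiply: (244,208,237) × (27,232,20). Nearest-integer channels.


Multiply: C = A×B/255, rounded to nearest integer
R: 244×27/255 = 6588/255 ≈ 25.835 → 26
G: 208×232/255 = 48256/255 ≈ 189.239 → 189
B: 237×20/255 = 4740/255 ≈ 18.588 → 19
= RGB(26, 189, 19)


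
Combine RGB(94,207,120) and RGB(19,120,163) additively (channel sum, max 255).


Additive: each channel = min(255, C₁+C₂)
R: 94+19 = 113 → 113
G: 207+120 = 327 → 255
B: 120+163 = 283 → 255
= RGB(113, 255, 255)


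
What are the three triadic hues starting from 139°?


Triadic: equally spaced at 120° intervals
H1 = 139°
H2 = (139 + 120) mod 360 = 259°
H3 = (139 + 240) mod 360 = 19°
Triadic = 139°, 259°, 19°


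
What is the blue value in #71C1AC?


Color: #71C1AC
R = 71 = 113
G = C1 = 193
B = AC = 172
Blue = 172


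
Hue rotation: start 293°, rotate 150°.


New hue = (H + rotation) mod 360
New hue = (293 + 150) mod 360
= 443 mod 360
= 83°


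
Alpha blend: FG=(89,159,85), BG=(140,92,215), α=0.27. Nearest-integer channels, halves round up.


C = α×F + (1-α)×B, with 1-α = 0.73
R: 0.27×89 + 0.73×140 = 24.03 + 102.20 = 126.23 → 126
G: 0.27×159 + 0.73×92 = 42.93 + 67.16 = 110.09 → 110
B: 0.27×85 + 0.73×215 = 22.95 + 156.95 = 179.90 → 180
= RGB(126, 110, 180)


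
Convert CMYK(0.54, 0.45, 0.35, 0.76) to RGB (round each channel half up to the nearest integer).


R = 255 × (1-C) × (1-K) = 255 × 0.46 × 0.24 = 28.152 → 28
G = 255 × (1-M) × (1-K) = 255 × 0.55 × 0.24 = 33.66 → 34
B = 255 × (1-Y) × (1-K) = 255 × 0.65 × 0.24 = 39.78 → 40
= RGB(28, 34, 40)


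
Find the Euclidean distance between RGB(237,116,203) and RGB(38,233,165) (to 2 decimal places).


d = √[(R₁-R₂)² + (G₁-G₂)² + (B₁-B₂)²]
d = √[(237-38)² + (116-233)² + (203-165)²]
d = √[39601 + 13689 + 1444]
d = √54734
d ≈ 233.95


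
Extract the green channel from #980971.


Color: #980971
R = 98 = 152
G = 09 = 9
B = 71 = 113
Green = 9


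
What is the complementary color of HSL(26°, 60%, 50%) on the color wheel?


Complement = opposite side of color wheel = hue + 180°
H' = (26 + 180) mod 360 = 206°
S and L unchanged.
= HSL(206°, 60%, 50%)


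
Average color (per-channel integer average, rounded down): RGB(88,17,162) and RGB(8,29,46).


Midpoint: each channel = ⌊(C₁+C₂)/2⌋
R: ⌊(88+8)/2⌋ = 48
G: ⌊(17+29)/2⌋ = 23
B: ⌊(162+46)/2⌋ = 104
= RGB(48, 23, 104)


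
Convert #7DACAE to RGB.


7D → 125 (R)
AC → 172 (G)
AE → 174 (B)
= RGB(125, 172, 174)


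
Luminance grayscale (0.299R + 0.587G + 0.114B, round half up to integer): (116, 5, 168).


Gray = 0.299×R + 0.587×G + 0.114×B
Gray = 0.299×116 + 0.587×5 + 0.114×168
Gray = 34.684 + 2.935 + 19.152
Gray = 56.771 → round half up → 57
Gray = 57


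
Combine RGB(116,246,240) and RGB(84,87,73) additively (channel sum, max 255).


Additive: each channel = min(255, C₁+C₂)
R: 116+84 = 200 → 200
G: 246+87 = 333 → 255
B: 240+73 = 313 → 255
= RGB(200, 255, 255)


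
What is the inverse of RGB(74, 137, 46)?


Invert: (255-R, 255-G, 255-B)
R: 255-74 = 181
G: 255-137 = 118
B: 255-46 = 209
= RGB(181, 118, 209)


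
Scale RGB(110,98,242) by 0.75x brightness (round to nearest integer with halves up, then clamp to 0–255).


Multiply each channel by 0.75, round half up, clamp to [0, 255]
R: 110×0.75 = 82.5 → round → 83
G: 98×0.75 = 73.5 → round → 74
B: 242×0.75 = 181.5 → round → 182
= RGB(83, 74, 182)


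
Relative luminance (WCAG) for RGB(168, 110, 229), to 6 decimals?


Linearize each channel (sRGB transfer function): c = v/255; c_lin = c/12.92 if c ≤ 0.04045, else ((c+0.055)/1.055)^2.4
  R: 168/255 ≈ 0.658824 > 0.04045 → ((0.658824+0.055)/1.055)^2.4 ≈ 0.391572
  G: 110/255 ≈ 0.431373 > 0.04045 → ((0.431373+0.055)/1.055)^2.4 ≈ 0.155926
  B: 229/255 ≈ 0.898039 > 0.04045 → ((0.898039+0.055)/1.055)^2.4 ≈ 0.783538
R_lin = 0.391572, G_lin = 0.155926, B_lin = 0.783538
L = 0.2126×R + 0.7152×G + 0.0722×B
L = 0.2126×0.391572 + 0.7152×0.155926 + 0.0722×0.783538
L ≈ 0.251338


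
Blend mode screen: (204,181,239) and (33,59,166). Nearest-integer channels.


Screen: C = 255 - (255-A)×(255-B)/255, rounded to nearest integer
R: 255 - (255-204)×(255-33)/255 = 255 - 11322/255 ≈ 255 - 44.400 = 210.600 → 211
G: 255 - (255-181)×(255-59)/255 = 255 - 14504/255 ≈ 255 - 56.878 = 198.122 → 198
B: 255 - (255-239)×(255-166)/255 = 255 - 1424/255 ≈ 255 - 5.584 = 249.416 → 249
= RGB(211, 198, 249)


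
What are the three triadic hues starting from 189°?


Triadic: equally spaced at 120° intervals
H1 = 189°
H2 = (189 + 120) mod 360 = 309°
H3 = (189 + 240) mod 360 = 69°
Triadic = 189°, 309°, 69°


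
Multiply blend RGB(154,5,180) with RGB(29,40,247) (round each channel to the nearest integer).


Multiply: C = A×B/255, rounded to nearest integer
R: 154×29/255 = 4466/255 ≈ 17.514 → 18
G: 5×40/255 = 200/255 ≈ 0.784 → 1
B: 180×247/255 = 44460/255 ≈ 174.353 → 174
= RGB(18, 1, 174)


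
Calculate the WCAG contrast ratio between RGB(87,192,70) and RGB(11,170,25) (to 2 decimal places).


Linearize each sRGB channel c=v/255: c/12.92 if c ≤ 0.04045 else ((c+0.055)/1.055)^2.4
L = 0.2126×R_lin + 0.7152×G_lin + 0.0722×B_lin
Color 1 (87,192,70):
  R=87: 87/255≈0.3412 > 0.04045 → ((0.3412+0.055)/1.055)^2.4 ≈ 0.09531
  G=192: 192/255≈0.7529 > 0.04045 → ((0.7529+0.055)/1.055)^2.4 ≈ 0.52712
  B=70: 70/255≈0.2745 > 0.04045 → ((0.2745+0.055)/1.055)^2.4 ≈ 0.06125
  L1 = 0.2126×0.09531 + 0.7152×0.52712 + 0.0722×0.06125 ≈ 0.40168
Color 2 (11,170,25):
  R=11: 11/255≈0.0431 > 0.04045 → ((0.0431+0.055)/1.055)^2.4 ≈ 0.00335
  G=170: 170/255≈0.6667 > 0.04045 → ((0.6667+0.055)/1.055)^2.4 ≈ 0.40198
  B=25: 25/255≈0.0980 > 0.04045 → ((0.0980+0.055)/1.055)^2.4 ≈ 0.00972
  L2 = 0.2126×0.00335 + 0.7152×0.40198 + 0.0722×0.00972 ≈ 0.28891
Lighter = 0.40168, Darker = 0.28891
Ratio = (L_lighter + 0.05) / (L_darker + 0.05)
Ratio = (0.40168 + 0.05) / (0.28891 + 0.05) = 0.45168 / 0.33891 ≈ 1.3327
Ratio ≈ 1.33:1


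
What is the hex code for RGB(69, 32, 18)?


R = 69 → 45 (hex)
G = 32 → 20 (hex)
B = 18 → 12 (hex)
Hex = #452012


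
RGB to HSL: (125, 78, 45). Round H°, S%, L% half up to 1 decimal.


Normalize: R'=125/255≈0.4902, G'=78/255≈0.3059, B'=45/255≈0.1765
Max=125/255, Min=45/255, Δ=Max-Min=80/255
L = (Max+Min)/2 = (125+45)/510 = 170/510 = 0.33333… → L = 33.3%
L ≤ 0.5 → S = Δ/(Max+Min) = 80/(125+45) = 80/170 = 0.47058… → S = 47.1%
(the 1/255 factors cancel in S and H, so raw channel differences can be used)
Max is R' → H = 60 × (((G-B)/Δ) mod 6) = 60 × (((78-45)/80) mod 6)
  33/80 = 0.4125
  H = 60 × 0.4125 = 24.75° → H = 24.8°
= HSL(24.8°, 47.1%, 33.3%)


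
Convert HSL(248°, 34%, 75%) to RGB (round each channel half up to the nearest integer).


H=248°, S=0.34, L=0.75
C = (1-|2L-1|)×S = (1-|0.50|)×0.34 = 0.17
H' = H/60 = 248/60 ≈ 4.1333; X = C×(1-|H' mod 2 - 1|) ≈ 0.0227
m = L - C/2 = 0.75 - 0.085 = 0.665
Sector ⌊H'⌋ = 4 → (R',G',B') = (≈0.0227, 0.0, 0.17)
RGB = ((R'+m)×255, (G'+m)×255, (B'+m)×255) = (175.355, 169.575, 212.925)
Round half up → RGB(175, 170, 213)


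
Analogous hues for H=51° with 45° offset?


Base hue: 51°
Left analog: (51 - 45) mod 360 = 6°
Right analog: (51 + 45) mod 360 = 96°
Analogous hues = 6° and 96°


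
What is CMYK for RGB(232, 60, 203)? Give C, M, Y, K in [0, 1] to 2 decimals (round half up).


R'=232/255≈0.9098, G'=60/255≈0.2353, B'=203/255≈0.7961
K = 1 - max(R',G',B') = 1 - 232/255 = 23/255 = 0.09019… → 0.09
(1-R'-K)/(1-K) simplifies to (max-R)/max with max = 232:
C = (232-232)/232 = 0/232 = 0 → 0.00
M = (232-60)/232 = 172/232 = 0.74137… → 0.74
Y = (232-203)/232 = 29/232 = 0.125 → 0.13
= CMYK(0.00, 0.74, 0.13, 0.09)


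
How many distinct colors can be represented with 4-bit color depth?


Colors = 2^bits = 2^4
= 16 colors


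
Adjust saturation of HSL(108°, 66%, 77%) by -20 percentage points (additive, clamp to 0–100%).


Original S = 66%
Adjustment = -20 percentage points
New S = 66 + (-20) = 46
Clamp to [0, 100] → 46
= HSL(108°, 46%, 77%)


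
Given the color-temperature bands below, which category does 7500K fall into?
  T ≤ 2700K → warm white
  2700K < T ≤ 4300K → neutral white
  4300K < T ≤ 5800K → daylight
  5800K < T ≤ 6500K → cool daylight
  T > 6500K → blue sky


Temperature: 7500K
7500K > 6500K → blue sky
Classification: blue sky


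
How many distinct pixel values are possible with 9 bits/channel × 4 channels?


Total bits = 9 bits/channel × 4 channels = 36 bits
Distinct pixel values = 2^36
= 68,719,476,736 pixel values


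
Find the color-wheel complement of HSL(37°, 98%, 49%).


Complement = opposite side of color wheel = hue + 180°
H' = (37 + 180) mod 360 = 217°
S and L unchanged.
= HSL(217°, 98%, 49%)


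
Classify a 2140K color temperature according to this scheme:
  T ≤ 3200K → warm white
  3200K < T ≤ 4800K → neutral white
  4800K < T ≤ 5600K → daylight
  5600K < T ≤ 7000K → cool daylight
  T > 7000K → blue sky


Temperature: 2140K
2140K ≤ 3200K → warm white
Classification: warm white


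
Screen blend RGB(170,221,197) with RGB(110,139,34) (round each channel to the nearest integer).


Screen: C = 255 - (255-A)×(255-B)/255, rounded to nearest integer
R: 255 - (255-170)×(255-110)/255 = 255 - 12325/255 ≈ 255 - 48.333 = 206.667 → 207
G: 255 - (255-221)×(255-139)/255 = 255 - 3944/255 ≈ 255 - 15.467 = 239.533 → 240
B: 255 - (255-197)×(255-34)/255 = 255 - 12818/255 ≈ 255 - 50.267 = 204.733 → 205
= RGB(207, 240, 205)


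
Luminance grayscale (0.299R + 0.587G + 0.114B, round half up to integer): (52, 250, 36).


Gray = 0.299×R + 0.587×G + 0.114×B
Gray = 0.299×52 + 0.587×250 + 0.114×36
Gray = 15.548 + 146.750 + 4.104
Gray = 166.402 → round half up → 166
Gray = 166


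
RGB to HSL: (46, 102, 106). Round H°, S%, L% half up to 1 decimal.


Normalize: R'=46/255≈0.1804, G'=102/255≈0.4000, B'=106/255≈0.4157
Max=106/255, Min=46/255, Δ=Max-Min=60/255
L = (Max+Min)/2 = (106+46)/510 = 152/510 = 0.29803… → L = 29.8%
L ≤ 0.5 → S = Δ/(Max+Min) = 60/(106+46) = 60/152 = 0.39473… → S = 39.5%
(the 1/255 factors cancel in S and H, so raw channel differences can be used)
Max is B' → H = 60 × ((R-G)/Δ + 4) = 60 × ((46-102)/60 + 4)
  -56/60 + 4 = -0.9333… + 4 = 3.0666…
  H = 60 × 3.0666… = 184° → H = 184.0°
= HSL(184.0°, 39.5%, 29.8%)
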